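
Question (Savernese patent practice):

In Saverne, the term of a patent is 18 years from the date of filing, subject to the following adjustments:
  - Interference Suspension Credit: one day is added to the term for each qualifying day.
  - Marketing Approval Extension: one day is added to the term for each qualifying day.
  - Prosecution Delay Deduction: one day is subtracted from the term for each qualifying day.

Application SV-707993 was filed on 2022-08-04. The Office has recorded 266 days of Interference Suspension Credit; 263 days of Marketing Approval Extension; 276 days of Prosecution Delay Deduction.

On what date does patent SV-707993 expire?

April 14, 2041

Base term: filing date + 18 years → 4 August 2040.
Interference Suspension Credit: +266 days → 27 April 2041.
Marketing Approval Extension: +263 days → 15 January 2042.
Prosecution Delay Deduction: −276 days → 14 April 2041.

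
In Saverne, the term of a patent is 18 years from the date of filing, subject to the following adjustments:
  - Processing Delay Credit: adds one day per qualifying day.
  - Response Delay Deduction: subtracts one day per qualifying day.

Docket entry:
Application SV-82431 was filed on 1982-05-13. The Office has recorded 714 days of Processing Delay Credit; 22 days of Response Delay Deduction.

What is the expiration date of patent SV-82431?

April 5, 2002

Base term: filing date + 18 years → 13 May 2000.
Processing Delay Credit: +714 days → 27 April 2002.
Response Delay Deduction: −22 days → 5 April 2002.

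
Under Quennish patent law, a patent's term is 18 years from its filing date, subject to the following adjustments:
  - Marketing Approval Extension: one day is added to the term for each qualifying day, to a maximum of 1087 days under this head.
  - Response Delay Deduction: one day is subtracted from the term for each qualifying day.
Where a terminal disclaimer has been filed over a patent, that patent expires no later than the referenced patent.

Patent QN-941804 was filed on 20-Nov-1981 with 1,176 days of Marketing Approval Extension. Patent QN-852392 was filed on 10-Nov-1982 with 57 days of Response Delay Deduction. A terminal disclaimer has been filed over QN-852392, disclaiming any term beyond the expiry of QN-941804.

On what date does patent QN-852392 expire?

Natural term of QN-852392:
  Base: filing + 18 years → 10 November 2000.
  Response Delay Deduction: −57 days → 14 September 2000.
Expiry of referenced patent QN-941804:
  Base: filing + 18 years → 20 November 1999.
  Marketing Approval Extension: 1176 days claimed exceeds the 1087-day cap, so +1087 days → 11 November 2002.
Terminal disclaimer: QN-852392 expires on the earlier of 14 September 2000 and 11 November 2002.

2000-09-14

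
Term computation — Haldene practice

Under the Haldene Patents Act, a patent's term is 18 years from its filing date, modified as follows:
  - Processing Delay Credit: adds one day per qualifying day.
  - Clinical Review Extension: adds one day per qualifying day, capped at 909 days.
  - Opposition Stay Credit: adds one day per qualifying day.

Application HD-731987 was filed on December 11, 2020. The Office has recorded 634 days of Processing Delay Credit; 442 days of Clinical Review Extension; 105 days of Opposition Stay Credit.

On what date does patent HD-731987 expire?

Base term: filing date + 18 years → 11 December 2038.
Processing Delay Credit: +634 days → 5 September 2040.
Clinical Review Extension: 442 days (within the 909-day cap) → +442 days → 21 November 2041.
Opposition Stay Credit: +105 days → 6 March 2042.

March 6, 2042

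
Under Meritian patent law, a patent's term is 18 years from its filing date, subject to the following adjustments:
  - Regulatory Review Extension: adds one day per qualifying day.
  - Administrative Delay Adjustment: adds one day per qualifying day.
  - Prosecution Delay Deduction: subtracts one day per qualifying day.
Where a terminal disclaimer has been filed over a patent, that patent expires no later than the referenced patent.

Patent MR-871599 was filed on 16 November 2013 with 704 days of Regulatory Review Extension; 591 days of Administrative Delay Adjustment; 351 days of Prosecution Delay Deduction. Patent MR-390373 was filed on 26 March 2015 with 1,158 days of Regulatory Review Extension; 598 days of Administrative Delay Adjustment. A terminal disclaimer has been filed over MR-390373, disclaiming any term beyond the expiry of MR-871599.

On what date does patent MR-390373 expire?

June 17, 2034

Natural term of MR-390373:
  Base: filing + 18 years → 26 March 2033.
  Regulatory Review Extension: +1158 days → 27 May 2036.
  Administrative Delay Adjustment: +598 days → 15 January 2038.
Expiry of referenced patent MR-871599:
  Base: filing + 18 years → 16 November 2031.
  Regulatory Review Extension: +704 days → 20 October 2033.
  Administrative Delay Adjustment: +591 days → 3 June 2035.
  Prosecution Delay Deduction: −351 days → 17 June 2034.
Terminal disclaimer: MR-390373 expires on the earlier of 15 January 2038 and 17 June 2034.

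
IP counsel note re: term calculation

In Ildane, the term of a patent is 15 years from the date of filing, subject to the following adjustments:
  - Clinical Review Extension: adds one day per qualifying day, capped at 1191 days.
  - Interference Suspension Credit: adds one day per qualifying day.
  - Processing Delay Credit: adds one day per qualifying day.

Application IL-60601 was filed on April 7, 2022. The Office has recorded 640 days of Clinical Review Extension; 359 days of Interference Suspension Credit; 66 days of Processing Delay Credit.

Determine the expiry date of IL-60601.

March 7, 2040

Base term: filing date + 15 years → 7 April 2037.
Clinical Review Extension: 640 days (within the 1191-day cap) → +640 days → 7 January 2039.
Interference Suspension Credit: +359 days → 1 January 2040.
Processing Delay Credit: +66 days → 7 March 2040.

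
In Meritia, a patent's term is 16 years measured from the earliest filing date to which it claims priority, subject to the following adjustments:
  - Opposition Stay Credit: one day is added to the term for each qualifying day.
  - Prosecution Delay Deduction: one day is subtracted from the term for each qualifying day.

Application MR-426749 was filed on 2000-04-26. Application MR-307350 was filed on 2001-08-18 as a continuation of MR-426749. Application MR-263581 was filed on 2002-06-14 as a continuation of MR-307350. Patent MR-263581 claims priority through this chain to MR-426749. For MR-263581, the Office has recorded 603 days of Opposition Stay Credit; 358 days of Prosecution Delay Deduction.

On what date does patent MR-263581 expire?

December 27, 2016

Earliest priority filing: 26 April 2000.
Base term: 26 April 2000 + 16 years → 26 April 2016.
Opposition Stay Credit: +603 days → 20 December 2017.
Prosecution Delay Deduction: −358 days → 27 December 2016.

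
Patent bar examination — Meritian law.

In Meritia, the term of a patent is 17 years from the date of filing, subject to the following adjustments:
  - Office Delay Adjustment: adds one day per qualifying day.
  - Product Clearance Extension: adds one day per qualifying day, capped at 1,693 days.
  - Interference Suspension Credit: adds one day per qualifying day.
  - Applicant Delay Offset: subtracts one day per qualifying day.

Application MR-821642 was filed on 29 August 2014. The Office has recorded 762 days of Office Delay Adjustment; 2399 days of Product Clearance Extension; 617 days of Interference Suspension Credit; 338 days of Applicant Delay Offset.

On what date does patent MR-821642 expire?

Base term: filing date + 17 years → 29 August 2031.
Office Delay Adjustment: +762 days → 29 September 2033.
Product Clearance Extension: 2399 days claimed exceeds the 1693-day cap, so +1693 days → 19 May 2038.
Interference Suspension Credit: +617 days → 26 January 2040.
Applicant Delay Offset: −338 days → 22 February 2039.

February 22, 2039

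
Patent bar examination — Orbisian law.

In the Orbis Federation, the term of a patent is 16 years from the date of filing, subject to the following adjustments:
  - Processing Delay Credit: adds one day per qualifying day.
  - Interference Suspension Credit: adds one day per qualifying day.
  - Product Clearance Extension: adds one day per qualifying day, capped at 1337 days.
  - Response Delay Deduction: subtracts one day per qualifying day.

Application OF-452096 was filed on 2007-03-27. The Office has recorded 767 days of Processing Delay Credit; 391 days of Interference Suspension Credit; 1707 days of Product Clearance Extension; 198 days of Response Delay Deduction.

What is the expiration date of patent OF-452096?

2029-07-10

Base term: filing date + 16 years → 27 March 2023.
Processing Delay Credit: +767 days → 2 May 2025.
Interference Suspension Credit: +391 days → 28 May 2026.
Product Clearance Extension: 1707 days claimed exceeds the 1337-day cap, so +1337 days → 24 January 2030.
Response Delay Deduction: −198 days → 10 July 2029.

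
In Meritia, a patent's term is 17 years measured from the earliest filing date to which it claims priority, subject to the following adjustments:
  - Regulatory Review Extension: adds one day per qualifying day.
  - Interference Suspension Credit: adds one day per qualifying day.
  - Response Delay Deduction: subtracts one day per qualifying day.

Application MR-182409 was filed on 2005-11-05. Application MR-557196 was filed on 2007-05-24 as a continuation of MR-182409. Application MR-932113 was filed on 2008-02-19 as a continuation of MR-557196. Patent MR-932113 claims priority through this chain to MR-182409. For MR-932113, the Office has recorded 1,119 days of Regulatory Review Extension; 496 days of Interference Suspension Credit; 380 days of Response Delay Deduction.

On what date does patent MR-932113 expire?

Earliest priority filing: 5 November 2005.
Base term: 5 November 2005 + 17 years → 5 November 2022.
Regulatory Review Extension: +1119 days → 28 November 2025.
Interference Suspension Credit: +496 days → 8 April 2027.
Response Delay Deduction: −380 days → 24 March 2026.

March 24, 2026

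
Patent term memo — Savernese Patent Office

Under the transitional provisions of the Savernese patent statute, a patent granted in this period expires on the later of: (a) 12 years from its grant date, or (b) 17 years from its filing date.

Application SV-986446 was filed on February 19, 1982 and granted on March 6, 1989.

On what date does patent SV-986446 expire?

2001-03-06

(a) grant + 12 years → 6 March 2001.
(b) filing + 17 years → 19 February 1999.
Later of the two: 6 March 2001.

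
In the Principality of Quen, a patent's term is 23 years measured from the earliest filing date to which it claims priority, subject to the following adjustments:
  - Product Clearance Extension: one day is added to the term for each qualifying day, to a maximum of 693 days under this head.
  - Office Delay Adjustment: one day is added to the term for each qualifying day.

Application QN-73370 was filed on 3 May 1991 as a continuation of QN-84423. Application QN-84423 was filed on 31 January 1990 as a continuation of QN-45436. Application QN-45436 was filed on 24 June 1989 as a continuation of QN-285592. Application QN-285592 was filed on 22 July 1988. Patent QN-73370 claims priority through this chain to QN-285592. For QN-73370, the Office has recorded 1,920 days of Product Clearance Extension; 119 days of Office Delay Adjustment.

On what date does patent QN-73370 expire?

2013-10-11

Earliest priority filing: 22 July 1988.
Base term: 22 July 1988 + 23 years → 22 July 2011.
Product Clearance Extension: 1920 days claimed exceeds the 693-day cap, so +693 days → 14 June 2013.
Office Delay Adjustment: +119 days → 11 October 2013.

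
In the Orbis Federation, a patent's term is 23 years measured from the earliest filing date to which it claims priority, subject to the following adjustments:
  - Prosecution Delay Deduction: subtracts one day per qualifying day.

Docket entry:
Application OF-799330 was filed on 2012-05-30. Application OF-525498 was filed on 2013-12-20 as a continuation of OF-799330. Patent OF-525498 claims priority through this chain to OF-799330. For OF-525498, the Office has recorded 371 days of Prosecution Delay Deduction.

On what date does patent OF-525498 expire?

May 24, 2034

Earliest priority filing: 30 May 2012.
Base term: 30 May 2012 + 23 years → 30 May 2035.
Prosecution Delay Deduction: −371 days → 24 May 2034.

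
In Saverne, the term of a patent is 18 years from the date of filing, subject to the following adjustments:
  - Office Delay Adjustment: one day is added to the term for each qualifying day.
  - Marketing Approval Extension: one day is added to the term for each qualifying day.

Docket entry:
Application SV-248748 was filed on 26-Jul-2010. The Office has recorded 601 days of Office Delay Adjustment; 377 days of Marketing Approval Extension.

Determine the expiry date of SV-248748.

2031-03-31

Base term: filing date + 18 years → 26 July 2028.
Office Delay Adjustment: +601 days → 19 March 2030.
Marketing Approval Extension: +377 days → 31 March 2031.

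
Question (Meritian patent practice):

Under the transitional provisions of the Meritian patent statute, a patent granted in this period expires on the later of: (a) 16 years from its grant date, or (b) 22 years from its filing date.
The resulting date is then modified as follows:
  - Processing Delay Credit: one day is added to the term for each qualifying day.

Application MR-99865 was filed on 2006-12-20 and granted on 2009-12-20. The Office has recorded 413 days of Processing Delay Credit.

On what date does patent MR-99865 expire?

(a) grant + 16 years → 20 December 2025.
(b) filing + 22 years → 20 December 2028.
Later of the two: 20 December 2028.
Processing Delay Credit: +413 days → 6 February 2030.

2030-02-06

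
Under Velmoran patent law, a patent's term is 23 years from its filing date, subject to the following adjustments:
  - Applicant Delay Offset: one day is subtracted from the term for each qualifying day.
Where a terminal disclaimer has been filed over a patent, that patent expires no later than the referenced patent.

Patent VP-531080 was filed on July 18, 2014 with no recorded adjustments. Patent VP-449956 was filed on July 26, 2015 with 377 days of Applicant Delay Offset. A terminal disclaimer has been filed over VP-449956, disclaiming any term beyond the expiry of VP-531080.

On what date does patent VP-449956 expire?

Natural term of VP-449956:
  Base: filing + 23 years → 26 July 2038.
  Applicant Delay Offset: −377 days → 14 July 2037.
Expiry of referenced patent VP-531080:
  Base: filing + 23 years → 18 July 2037.
Terminal disclaimer: VP-449956 expires on the earlier of 14 July 2037 and 18 July 2037.

2037-07-14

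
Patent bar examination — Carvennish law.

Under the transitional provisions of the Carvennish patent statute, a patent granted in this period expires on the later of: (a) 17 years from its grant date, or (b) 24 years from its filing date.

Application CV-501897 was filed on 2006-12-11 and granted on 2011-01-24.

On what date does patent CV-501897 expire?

2030-12-11

(a) grant + 17 years → 24 January 2028.
(b) filing + 24 years → 11 December 2030.
Later of the two: 11 December 2030.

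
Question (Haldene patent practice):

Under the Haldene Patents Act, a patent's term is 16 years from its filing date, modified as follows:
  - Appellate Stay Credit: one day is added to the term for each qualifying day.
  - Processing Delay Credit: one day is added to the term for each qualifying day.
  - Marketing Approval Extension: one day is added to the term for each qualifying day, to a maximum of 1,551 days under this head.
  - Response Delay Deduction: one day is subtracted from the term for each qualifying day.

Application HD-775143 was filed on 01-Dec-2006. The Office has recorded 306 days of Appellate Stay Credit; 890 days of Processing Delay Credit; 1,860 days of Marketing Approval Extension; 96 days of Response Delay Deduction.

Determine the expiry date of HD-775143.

Base term: filing date + 16 years → 1 December 2022.
Appellate Stay Credit: +306 days → 3 October 2023.
Processing Delay Credit: +890 days → 11 March 2026.
Marketing Approval Extension: 1860 days claimed exceeds the 1551-day cap, so +1551 days → 9 June 2030.
Response Delay Deduction: −96 days → 5 March 2030.

2030-03-05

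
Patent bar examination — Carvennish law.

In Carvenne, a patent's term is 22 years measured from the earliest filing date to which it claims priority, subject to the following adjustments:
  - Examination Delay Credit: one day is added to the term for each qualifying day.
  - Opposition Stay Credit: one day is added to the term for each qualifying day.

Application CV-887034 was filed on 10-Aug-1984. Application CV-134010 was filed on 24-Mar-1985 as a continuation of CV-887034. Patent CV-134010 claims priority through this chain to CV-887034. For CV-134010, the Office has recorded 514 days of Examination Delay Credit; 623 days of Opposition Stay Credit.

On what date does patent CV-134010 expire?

Earliest priority filing: 10 August 1984.
Base term: 10 August 1984 + 22 years → 10 August 2006.
Examination Delay Credit: +514 days → 6 January 2008.
Opposition Stay Credit: +623 days → 20 September 2009.

September 20, 2009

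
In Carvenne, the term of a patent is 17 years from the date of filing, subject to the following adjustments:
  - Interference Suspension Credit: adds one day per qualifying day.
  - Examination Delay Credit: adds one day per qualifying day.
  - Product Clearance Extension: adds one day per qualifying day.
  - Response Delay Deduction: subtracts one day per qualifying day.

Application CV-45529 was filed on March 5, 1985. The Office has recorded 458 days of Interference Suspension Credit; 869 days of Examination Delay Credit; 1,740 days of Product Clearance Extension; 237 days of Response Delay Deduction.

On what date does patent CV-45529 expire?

December 3, 2009

Base term: filing date + 17 years → 5 March 2002.
Interference Suspension Credit: +458 days → 6 June 2003.
Examination Delay Credit: +869 days → 22 October 2005.
Product Clearance Extension: +1740 days → 28 July 2010.
Response Delay Deduction: −237 days → 3 December 2009.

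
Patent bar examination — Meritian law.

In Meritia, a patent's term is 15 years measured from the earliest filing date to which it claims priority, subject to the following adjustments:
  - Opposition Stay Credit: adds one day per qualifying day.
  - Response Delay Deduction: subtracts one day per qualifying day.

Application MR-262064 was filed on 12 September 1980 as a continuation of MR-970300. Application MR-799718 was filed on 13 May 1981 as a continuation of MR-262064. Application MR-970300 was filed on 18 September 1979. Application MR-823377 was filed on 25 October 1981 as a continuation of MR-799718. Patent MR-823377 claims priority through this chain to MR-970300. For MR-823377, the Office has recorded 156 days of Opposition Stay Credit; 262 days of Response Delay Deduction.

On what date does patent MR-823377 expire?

Earliest priority filing: 18 September 1979.
Base term: 18 September 1979 + 15 years → 18 September 1994.
Opposition Stay Credit: +156 days → 21 February 1995.
Response Delay Deduction: −262 days → 4 June 1994.

June 4, 1994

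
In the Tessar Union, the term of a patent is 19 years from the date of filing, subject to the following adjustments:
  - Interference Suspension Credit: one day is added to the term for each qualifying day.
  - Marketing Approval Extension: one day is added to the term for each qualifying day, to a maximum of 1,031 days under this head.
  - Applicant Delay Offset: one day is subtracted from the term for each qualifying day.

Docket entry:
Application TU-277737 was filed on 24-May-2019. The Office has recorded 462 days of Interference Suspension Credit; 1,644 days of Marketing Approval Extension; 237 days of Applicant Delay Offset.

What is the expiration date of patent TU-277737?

Base term: filing date + 19 years → 24 May 2038.
Interference Suspension Credit: +462 days → 29 August 2039.
Marketing Approval Extension: 1644 days claimed exceeds the 1031-day cap, so +1031 days → 25 June 2042.
Applicant Delay Offset: −237 days → 31 October 2041.

October 31, 2041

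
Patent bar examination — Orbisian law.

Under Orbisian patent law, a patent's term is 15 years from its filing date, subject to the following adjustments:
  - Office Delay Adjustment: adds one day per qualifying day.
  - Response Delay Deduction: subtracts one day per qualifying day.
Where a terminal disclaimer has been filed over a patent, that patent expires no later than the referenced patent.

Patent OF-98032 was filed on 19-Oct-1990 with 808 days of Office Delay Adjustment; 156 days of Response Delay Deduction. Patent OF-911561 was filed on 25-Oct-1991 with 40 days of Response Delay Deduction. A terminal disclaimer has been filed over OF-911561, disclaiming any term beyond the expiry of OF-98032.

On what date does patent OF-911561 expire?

Natural term of OF-911561:
  Base: filing + 15 years → 25 October 2006.
  Response Delay Deduction: −40 days → 15 September 2006.
Expiry of referenced patent OF-98032:
  Base: filing + 15 years → 19 October 2005.
  Office Delay Adjustment: +808 days → 5 January 2008.
  Response Delay Deduction: −156 days → 2 August 2007.
Terminal disclaimer: OF-911561 expires on the earlier of 15 September 2006 and 2 August 2007.

September 15, 2006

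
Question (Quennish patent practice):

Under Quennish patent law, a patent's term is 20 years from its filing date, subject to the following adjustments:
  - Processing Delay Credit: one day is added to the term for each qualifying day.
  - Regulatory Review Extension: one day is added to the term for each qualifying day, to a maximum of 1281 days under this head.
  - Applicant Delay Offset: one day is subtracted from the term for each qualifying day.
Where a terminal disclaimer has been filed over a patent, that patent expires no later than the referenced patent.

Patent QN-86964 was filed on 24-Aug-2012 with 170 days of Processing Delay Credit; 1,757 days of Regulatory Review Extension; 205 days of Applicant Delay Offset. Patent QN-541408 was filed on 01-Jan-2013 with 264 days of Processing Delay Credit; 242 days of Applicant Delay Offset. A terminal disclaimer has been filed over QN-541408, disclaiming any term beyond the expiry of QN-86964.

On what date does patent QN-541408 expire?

January 23, 2033

Natural term of QN-541408:
  Base: filing + 20 years → 1 January 2033.
  Processing Delay Credit: +264 days → 22 September 2033.
  Applicant Delay Offset: −242 days → 23 January 2033.
Expiry of referenced patent QN-86964:
  Base: filing + 20 years → 24 August 2032.
  Processing Delay Credit: +170 days → 10 February 2033.
  Regulatory Review Extension: 1757 days claimed exceeds the 1281-day cap, so +1281 days → 14 August 2036.
  Applicant Delay Offset: −205 days → 22 January 2036.
Terminal disclaimer: QN-541408 expires on the earlier of 23 January 2033 and 22 January 2036.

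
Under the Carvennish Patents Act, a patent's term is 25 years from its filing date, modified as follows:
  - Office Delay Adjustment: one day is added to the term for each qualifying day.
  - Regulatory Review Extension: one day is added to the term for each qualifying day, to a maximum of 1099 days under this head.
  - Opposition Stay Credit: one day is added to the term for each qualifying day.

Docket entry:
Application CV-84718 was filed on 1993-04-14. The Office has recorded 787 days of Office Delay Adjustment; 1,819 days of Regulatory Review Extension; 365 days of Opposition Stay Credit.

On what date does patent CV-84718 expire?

Base term: filing date + 25 years → 14 April 2018.
Office Delay Adjustment: +787 days → 9 June 2020.
Regulatory Review Extension: 1819 days claimed exceeds the 1099-day cap, so +1099 days → 13 June 2023.
Opposition Stay Credit: +365 days → 12 June 2024.

2024-06-12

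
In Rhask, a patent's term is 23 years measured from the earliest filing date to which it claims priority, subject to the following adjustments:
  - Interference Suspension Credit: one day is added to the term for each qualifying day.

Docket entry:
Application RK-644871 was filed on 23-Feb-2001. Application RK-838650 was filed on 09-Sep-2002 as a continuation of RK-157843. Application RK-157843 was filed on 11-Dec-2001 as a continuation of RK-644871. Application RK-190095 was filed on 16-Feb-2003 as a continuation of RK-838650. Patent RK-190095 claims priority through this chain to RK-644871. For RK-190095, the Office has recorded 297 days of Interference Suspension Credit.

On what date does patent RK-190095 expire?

Earliest priority filing: 23 February 2001.
Base term: 23 February 2001 + 23 years → 23 February 2024.
Interference Suspension Credit: +297 days → 16 December 2024.

2024-12-16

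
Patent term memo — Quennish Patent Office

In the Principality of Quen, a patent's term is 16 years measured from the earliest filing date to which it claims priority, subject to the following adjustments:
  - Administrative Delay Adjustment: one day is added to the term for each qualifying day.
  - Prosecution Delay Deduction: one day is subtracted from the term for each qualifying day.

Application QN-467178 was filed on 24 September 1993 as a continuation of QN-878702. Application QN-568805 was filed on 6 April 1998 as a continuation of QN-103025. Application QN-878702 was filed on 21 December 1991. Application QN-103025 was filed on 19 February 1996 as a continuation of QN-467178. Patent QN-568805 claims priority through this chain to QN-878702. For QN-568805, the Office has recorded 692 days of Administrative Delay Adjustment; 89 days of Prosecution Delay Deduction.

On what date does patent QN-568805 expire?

Earliest priority filing: 21 December 1991.
Base term: 21 December 1991 + 16 years → 21 December 2007.
Administrative Delay Adjustment: +692 days → 12 November 2009.
Prosecution Delay Deduction: −89 days → 15 August 2009.

2009-08-15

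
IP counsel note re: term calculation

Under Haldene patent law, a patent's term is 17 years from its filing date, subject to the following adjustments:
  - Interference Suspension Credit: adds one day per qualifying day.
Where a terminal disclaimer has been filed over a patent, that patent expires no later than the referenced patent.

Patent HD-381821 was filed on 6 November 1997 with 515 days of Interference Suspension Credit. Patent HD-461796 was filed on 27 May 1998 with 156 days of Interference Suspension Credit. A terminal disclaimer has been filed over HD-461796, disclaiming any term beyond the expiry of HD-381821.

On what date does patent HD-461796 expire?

Natural term of HD-461796:
  Base: filing + 17 years → 27 May 2015.
  Interference Suspension Credit: +156 days → 30 October 2015.
Expiry of referenced patent HD-381821:
  Base: filing + 17 years → 6 November 2014.
  Interference Suspension Credit: +515 days → 4 April 2016.
Terminal disclaimer: HD-461796 expires on the earlier of 30 October 2015 and 4 April 2016.

October 30, 2015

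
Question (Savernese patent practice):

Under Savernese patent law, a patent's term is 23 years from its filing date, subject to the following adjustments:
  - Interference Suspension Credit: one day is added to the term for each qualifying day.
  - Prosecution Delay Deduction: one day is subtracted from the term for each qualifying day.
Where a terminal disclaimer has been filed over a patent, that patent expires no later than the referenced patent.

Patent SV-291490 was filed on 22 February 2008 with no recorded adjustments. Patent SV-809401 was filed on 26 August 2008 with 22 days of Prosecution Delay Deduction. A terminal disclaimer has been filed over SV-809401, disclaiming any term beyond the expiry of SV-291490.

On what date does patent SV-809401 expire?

Natural term of SV-809401:
  Base: filing + 23 years → 26 August 2031.
  Prosecution Delay Deduction: −22 days → 4 August 2031.
Expiry of referenced patent SV-291490:
  Base: filing + 23 years → 22 February 2031.
Terminal disclaimer: SV-809401 expires on the earlier of 4 August 2031 and 22 February 2031.

February 22, 2031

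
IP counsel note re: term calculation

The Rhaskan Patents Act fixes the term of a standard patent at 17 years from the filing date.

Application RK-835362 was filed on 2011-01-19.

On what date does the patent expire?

2028-01-19

Filing date + 17 years → 19 January 2028.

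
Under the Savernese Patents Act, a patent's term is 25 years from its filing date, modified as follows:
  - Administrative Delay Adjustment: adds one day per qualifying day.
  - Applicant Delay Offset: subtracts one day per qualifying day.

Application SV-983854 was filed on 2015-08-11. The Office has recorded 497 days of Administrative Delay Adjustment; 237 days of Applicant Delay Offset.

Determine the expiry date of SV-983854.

Base term: filing date + 25 years → 11 August 2040.
Administrative Delay Adjustment: +497 days → 21 December 2041.
Applicant Delay Offset: −237 days → 28 April 2041.

2041-04-28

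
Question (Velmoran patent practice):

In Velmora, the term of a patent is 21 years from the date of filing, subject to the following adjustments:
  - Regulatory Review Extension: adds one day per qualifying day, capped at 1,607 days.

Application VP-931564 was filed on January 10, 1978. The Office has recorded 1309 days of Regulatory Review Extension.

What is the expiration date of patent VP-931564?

Base term: filing date + 21 years → 10 January 1999.
Regulatory Review Extension: 1309 days (within the 1607-day cap) → +1309 days → 11 August 2002.

2002-08-11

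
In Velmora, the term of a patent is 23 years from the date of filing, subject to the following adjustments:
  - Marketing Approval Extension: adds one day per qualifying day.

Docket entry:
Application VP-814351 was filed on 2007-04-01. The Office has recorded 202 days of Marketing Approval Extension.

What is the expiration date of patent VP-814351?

2030-10-20

Base term: filing date + 23 years → 1 April 2030.
Marketing Approval Extension: +202 days → 20 October 2030.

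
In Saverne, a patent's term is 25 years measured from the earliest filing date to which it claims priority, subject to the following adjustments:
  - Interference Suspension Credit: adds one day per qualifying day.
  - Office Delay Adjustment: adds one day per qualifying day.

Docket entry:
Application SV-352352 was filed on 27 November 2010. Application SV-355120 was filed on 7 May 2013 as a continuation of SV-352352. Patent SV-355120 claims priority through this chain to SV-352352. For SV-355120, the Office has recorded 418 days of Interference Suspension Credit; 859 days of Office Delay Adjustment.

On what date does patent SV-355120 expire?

May 27, 2039

Earliest priority filing: 27 November 2010.
Base term: 27 November 2010 + 25 years → 27 November 2035.
Interference Suspension Credit: +418 days → 18 January 2037.
Office Delay Adjustment: +859 days → 27 May 2039.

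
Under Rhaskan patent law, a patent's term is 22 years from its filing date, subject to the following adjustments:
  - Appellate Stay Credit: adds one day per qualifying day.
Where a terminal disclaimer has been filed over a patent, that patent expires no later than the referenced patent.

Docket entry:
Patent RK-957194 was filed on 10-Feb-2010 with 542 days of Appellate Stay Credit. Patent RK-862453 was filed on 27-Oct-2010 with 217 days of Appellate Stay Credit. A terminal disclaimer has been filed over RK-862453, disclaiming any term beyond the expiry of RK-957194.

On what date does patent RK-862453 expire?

2033-06-01

Natural term of RK-862453:
  Base: filing + 22 years → 27 October 2032.
  Appellate Stay Credit: +217 days → 1 June 2033.
Expiry of referenced patent RK-957194:
  Base: filing + 22 years → 10 February 2032.
  Appellate Stay Credit: +542 days → 5 August 2033.
Terminal disclaimer: RK-862453 expires on the earlier of 1 June 2033 and 5 August 2033.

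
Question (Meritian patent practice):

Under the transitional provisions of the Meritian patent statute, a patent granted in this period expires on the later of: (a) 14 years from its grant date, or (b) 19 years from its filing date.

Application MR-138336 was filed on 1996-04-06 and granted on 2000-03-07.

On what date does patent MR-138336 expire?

April 6, 2015

(a) grant + 14 years → 7 March 2014.
(b) filing + 19 years → 6 April 2015.
Later of the two: 6 April 2015.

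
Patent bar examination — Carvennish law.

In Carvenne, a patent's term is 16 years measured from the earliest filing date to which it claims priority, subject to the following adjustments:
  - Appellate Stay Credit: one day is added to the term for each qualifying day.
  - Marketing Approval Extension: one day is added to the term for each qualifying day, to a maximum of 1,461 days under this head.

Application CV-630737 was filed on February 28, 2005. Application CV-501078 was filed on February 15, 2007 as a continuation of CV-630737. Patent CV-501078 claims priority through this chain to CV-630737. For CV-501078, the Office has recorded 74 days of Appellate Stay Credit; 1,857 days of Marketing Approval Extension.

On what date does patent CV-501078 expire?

Earliest priority filing: 28 February 2005.
Base term: 28 February 2005 + 16 years → 28 February 2021.
Appellate Stay Credit: +74 days → 13 May 2021.
Marketing Approval Extension: 1857 days claimed exceeds the 1461-day cap, so +1461 days → 13 May 2025.

May 13, 2025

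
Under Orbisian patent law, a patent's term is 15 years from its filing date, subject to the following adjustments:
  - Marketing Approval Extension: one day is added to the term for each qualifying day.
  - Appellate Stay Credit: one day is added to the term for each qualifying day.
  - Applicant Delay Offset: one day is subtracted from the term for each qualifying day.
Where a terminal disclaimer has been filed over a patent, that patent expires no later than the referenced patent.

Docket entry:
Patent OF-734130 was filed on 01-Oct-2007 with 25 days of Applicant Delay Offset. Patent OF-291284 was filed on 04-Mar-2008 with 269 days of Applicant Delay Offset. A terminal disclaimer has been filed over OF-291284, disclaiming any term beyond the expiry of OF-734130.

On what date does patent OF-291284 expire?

Natural term of OF-291284:
  Base: filing + 15 years → 4 March 2023.
  Applicant Delay Offset: −269 days → 8 June 2022.
Expiry of referenced patent OF-734130:
  Base: filing + 15 years → 1 October 2022.
  Applicant Delay Offset: −25 days → 6 September 2022.
Terminal disclaimer: OF-291284 expires on the earlier of 8 June 2022 and 6 September 2022.

June 8, 2022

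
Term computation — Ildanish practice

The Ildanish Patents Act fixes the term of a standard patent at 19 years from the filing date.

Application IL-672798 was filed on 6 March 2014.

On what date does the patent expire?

2033-03-06

Filing date + 19 years → 6 March 2033.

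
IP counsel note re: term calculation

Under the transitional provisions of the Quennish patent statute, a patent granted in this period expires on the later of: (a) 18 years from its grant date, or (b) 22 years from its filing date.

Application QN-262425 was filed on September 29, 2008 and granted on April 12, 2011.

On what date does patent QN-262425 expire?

(a) grant + 18 years → 12 April 2029.
(b) filing + 22 years → 29 September 2030.
Later of the two: 29 September 2030.

2030-09-29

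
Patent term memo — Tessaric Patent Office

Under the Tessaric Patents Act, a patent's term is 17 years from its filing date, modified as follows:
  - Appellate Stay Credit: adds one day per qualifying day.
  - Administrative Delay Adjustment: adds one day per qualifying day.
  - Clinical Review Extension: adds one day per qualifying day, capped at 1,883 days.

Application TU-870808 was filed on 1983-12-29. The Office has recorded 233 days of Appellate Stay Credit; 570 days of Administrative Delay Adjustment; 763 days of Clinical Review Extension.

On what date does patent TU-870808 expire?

Base term: filing date + 17 years → 29 December 2000.
Appellate Stay Credit: +233 days → 19 August 2001.
Administrative Delay Adjustment: +570 days → 12 March 2003.
Clinical Review Extension: 763 days (within the 1883-day cap) → +763 days → 13 April 2005.

2005-04-13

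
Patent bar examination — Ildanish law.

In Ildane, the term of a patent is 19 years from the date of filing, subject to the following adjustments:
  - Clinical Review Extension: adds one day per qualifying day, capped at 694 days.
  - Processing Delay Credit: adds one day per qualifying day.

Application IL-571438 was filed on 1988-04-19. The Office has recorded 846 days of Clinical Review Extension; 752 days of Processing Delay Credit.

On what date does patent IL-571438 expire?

2011-04-04

Base term: filing date + 19 years → 19 April 2007.
Clinical Review Extension: 846 days claimed exceeds the 694-day cap, so +694 days → 13 March 2009.
Processing Delay Credit: +752 days → 4 April 2011.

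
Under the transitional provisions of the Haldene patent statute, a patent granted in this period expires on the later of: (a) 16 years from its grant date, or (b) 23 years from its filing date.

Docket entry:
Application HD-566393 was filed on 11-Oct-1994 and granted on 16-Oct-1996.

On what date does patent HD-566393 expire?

2017-10-11

(a) grant + 16 years → 16 October 2012.
(b) filing + 23 years → 11 October 2017.
Later of the two: 11 October 2017.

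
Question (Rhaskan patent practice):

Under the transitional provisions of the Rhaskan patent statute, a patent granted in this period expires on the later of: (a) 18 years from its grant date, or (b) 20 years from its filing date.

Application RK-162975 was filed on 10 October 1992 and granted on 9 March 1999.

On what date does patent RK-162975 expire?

(a) grant + 18 years → 9 March 2017.
(b) filing + 20 years → 10 October 2012.
Later of the two: 9 March 2017.

2017-03-09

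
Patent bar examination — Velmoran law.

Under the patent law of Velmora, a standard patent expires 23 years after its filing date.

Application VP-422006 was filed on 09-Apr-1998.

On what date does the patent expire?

April 9, 2021

Filing date + 23 years → 9 April 2021.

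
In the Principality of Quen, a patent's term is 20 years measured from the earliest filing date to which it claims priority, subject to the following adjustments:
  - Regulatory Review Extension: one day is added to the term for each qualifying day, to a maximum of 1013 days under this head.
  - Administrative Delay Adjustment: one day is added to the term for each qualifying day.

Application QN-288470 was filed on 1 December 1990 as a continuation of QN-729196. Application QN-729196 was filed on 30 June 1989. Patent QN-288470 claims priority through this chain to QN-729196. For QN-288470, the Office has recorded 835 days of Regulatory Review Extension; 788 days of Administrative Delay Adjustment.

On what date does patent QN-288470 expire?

December 9, 2013

Earliest priority filing: 30 June 1989.
Base term: 30 June 1989 + 20 years → 30 June 2009.
Regulatory Review Extension: 835 days (within the 1013-day cap) → +835 days → 13 October 2011.
Administrative Delay Adjustment: +788 days → 9 December 2013.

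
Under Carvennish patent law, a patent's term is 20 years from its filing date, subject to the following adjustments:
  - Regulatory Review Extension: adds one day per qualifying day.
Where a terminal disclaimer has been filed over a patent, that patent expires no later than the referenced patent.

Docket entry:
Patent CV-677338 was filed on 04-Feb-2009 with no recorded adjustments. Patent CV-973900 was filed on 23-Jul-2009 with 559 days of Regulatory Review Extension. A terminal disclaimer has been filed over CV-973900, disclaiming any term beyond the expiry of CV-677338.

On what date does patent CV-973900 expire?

February 4, 2029

Natural term of CV-973900:
  Base: filing + 20 years → 23 July 2029.
  Regulatory Review Extension: +559 days → 2 February 2031.
Expiry of referenced patent CV-677338:
  Base: filing + 20 years → 4 February 2029.
Terminal disclaimer: CV-973900 expires on the earlier of 2 February 2031 and 4 February 2029.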